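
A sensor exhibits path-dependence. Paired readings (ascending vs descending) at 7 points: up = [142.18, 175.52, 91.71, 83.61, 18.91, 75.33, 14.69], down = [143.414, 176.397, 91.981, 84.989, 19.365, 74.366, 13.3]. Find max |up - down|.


|142.18 - 143.414| = 1.2340
|175.52 - 176.397| = 0.8770
|91.71 - 91.981| = 0.2710
|83.61 - 84.989| = 1.3790
|18.91 - 19.365| = 0.4550
|75.33 - 74.366| = 0.9640
|14.69 - 13.3| = 1.3900
hysteresis = max(diffs) = 1.3900

1.3900


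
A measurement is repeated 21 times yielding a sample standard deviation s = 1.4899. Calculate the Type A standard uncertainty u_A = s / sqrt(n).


u_A = s / sqrt(n)
u_A = 1.4899 / sqrt(21)
u_A = 1.4899 / 4.5825757
u_A = 0.3251

0.3251


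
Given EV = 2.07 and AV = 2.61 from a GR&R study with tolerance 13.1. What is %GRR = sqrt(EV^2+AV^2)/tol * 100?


GRR = sqrt(EV^2 + AV^2) = sqrt(2.07^2 + 2.61^2) = 3.331216
%GRR = GRR / tol * 100 = 3.331216 / 13.1 * 100
%GRR = 25.4291

25.4291


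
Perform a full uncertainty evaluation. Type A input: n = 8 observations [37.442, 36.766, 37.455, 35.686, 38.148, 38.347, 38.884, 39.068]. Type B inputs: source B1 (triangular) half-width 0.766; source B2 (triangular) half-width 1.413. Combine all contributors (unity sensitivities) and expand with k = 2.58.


mean = (37.442 + 36.766 + 37.455 + 35.686 + 38.148 + 38.347 + 38.884 + 39.068) / 8 = 37.7245
s = sqrt(sum((x - mean)^2)/(n-1)) = 1.1302928
u_A = s / sqrt(n) = 1.1302928 / sqrt(8) = 0.39961885
u_B1 = 0.766 / sqrt(6) = 0.31271819
u_B2 = 1.413 / sqrt(6) = 0.57685483
uc = sqrt(0.39961885^2 + 0.31271819^2 + 0.57685483^2) = 0.76827689
U = k * uc = 2.58 * 0.76827689
U = 1.9822

1.9822


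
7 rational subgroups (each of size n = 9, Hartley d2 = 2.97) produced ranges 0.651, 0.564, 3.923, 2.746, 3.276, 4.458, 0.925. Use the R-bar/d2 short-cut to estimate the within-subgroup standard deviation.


R_bar = (0.651 + 0.564 + 3.923 + 2.746 + 3.276 + 4.458 + 0.925) / 7
R_bar = 16.543 / 7 = 2.3632857
sigma_hat = R_bar / d2 = 2.3632857 / 2.97 = 0.7957

0.7957


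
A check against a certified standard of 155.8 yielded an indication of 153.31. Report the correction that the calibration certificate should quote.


Correction = standard - reading
= 155.8 - 153.31
= 2.4900

2.4900


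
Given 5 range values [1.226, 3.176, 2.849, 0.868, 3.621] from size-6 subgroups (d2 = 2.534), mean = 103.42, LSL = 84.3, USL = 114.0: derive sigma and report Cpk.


R_bar = (1.226 + 3.176 + 2.849 + 0.868 + 3.621) / 5 = 2.348
sigma = R_bar / d2 = 2.348 / 2.534 = 0.92659826
Cp = (USL - LSL)/(6*sigma) = (114.0 - 84.3)/(6*0.92659826) = 5.3421
Cpu = (114.0 - 103.42)/(3*0.92659826) = 3.8060
Cpl = (103.42 - 84.3)/(3*0.92659826) = 6.8782
Cpk = min(Cpu, Cpl) = 3.8060

3.8060


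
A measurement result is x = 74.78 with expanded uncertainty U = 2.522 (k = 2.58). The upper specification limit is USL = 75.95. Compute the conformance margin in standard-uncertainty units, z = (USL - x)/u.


u = U / k = 2.522 / 2.58 = 0.97751938
margin = |USL - x| = |75.95 - 74.78| = 1.17
z = margin / u = 1.17 / 0.97751938
z = 1.1969

1.1969


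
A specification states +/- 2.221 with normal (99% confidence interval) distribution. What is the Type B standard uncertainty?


u_B = half_width / 2.576
u_B = 2.221 / 2.576
u_B = 0.8622

0.8622


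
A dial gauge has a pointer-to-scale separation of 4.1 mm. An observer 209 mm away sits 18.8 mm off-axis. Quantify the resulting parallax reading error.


error = h * offset / d
= 4.1 * 18.8 / 209
= 0.3688

0.3688


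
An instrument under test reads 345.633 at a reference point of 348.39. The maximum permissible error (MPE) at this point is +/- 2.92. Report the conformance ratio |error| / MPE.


e = indication - reference = 345.633 - 348.39 = -2.7570
|e| = 2.7570
ratio = |e| / MPE = 2.7570 / 2.92
ratio = 0.9442

0.9442


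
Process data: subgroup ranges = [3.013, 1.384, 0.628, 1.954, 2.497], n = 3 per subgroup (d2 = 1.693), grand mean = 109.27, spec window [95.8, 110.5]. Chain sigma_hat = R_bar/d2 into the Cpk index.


R_bar = (3.013 + 1.384 + 0.628 + 1.954 + 2.497) / 5 = 1.8952
sigma = R_bar / d2 = 1.8952 / 1.693 = 1.119433
Cp = (USL - LSL)/(6*sigma) = (110.5 - 95.8)/(6*1.119433) = 2.1886
Cpu = (110.5 - 109.27)/(3*1.119433) = 0.3663
Cpl = (109.27 - 95.8)/(3*1.119433) = 4.0110
Cpk = min(Cpu, Cpl) = 0.3663

0.3663


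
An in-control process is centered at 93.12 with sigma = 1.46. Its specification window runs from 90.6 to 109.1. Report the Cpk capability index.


Cpu = (USL - mean) / (3*sigma) = (109.1 - 93.12) / (3*1.46) = 3.6484
Cpl = (mean - LSL) / (3*sigma) = (93.12 - 90.6) / (3*1.46) = 0.5753
Cpk = min(Cpu, Cpl) = 0.5753

0.5753


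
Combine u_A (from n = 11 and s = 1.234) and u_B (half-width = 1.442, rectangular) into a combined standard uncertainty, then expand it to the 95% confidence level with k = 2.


u_A = s / sqrt(n) = 1.234 / sqrt(11) = 0.372065
u_B = half_width / sqrt(3) = 1.442 / sqrt(3) = 0.83253909
uc = sqrt(u_A^2 + u_B^2) = sqrt(0.372065^2 + 0.83253909^2) = 0.91189566
U = k * uc = 2 * 0.91189566
U = 1.8238

1.8238


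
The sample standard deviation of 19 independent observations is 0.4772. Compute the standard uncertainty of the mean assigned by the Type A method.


u_A = s / sqrt(n)
u_A = 0.4772 / sqrt(19)
u_A = 0.4772 / 4.3588989
u_A = 0.1095

0.1095


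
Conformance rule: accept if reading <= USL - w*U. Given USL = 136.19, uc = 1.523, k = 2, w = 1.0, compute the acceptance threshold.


U = k * uc = 2 * 1.523 = 3.046
guard band g = w * U = 1.0 * 3.046 = 3.046
AL = USL - g = 136.19 - 3.046
AL = 133.1440

133.1440


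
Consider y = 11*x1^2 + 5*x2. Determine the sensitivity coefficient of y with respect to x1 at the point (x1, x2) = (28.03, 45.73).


y = 11*x1^2 + 5*x2
dy/dx1 = 2*11*x1
Evaluate at x1 = 28.03: c1 = 22 * 28.03
c1 = 616.6600

616.6600


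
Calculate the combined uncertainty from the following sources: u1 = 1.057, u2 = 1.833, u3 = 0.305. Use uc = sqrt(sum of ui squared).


uc = sqrt(1.057^2 + 1.833^2 + 0.305^2)
uc = sqrt(4.570163)
uc = 2.1378

2.1378


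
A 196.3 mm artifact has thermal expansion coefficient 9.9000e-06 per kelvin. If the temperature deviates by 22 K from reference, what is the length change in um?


dL = L * alpha * dT
= 196.3 * 9.9000e-06 * 22
= 0.0427541 mm
dL_um = 0.0427541 * 1000 = 42.7541 um

42.7541


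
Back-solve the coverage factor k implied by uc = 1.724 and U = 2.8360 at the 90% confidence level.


k = U / uc
k = 2.8360 / 1.724
k = 1.645

1.645


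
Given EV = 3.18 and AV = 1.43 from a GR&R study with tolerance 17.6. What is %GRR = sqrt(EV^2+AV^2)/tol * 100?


GRR = sqrt(EV^2 + AV^2) = sqrt(3.18^2 + 1.43^2) = 3.486732
%GRR = GRR / tol * 100 = 3.486732 / 17.6 * 100
%GRR = 19.8110

19.8110


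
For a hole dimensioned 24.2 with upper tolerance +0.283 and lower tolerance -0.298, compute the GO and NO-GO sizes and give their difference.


GO = nominal - lower_tol (smallest hole = maximum material condition)
GO = 24.2 - 0.298 = 23.902
NO-GO = nominal + upper_tol (largest hole = least material condition)
NO-GO = 24.2 + 0.283 = 24.483
spread = NO-GO - GO = 24.483 - 23.902 = 0.5810

0.5810


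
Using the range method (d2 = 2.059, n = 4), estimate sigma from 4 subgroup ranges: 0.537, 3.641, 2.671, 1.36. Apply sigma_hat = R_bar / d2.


R_bar = (0.537 + 3.641 + 2.671 + 1.36) / 4
R_bar = 8.209 / 4 = 2.05225
sigma_hat = R_bar / d2 = 2.05225 / 2.059 = 0.9967

0.9967


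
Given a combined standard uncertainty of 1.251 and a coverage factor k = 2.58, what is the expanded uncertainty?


U = k * uc
U = 2.58 * 1.251
U = 3.2276

3.2276


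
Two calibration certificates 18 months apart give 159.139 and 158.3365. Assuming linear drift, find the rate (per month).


rate = (v2 - v1) / months
= (158.3365 - 159.139) / 18
= -0.8025 / 18
= -0.0446

-0.0446


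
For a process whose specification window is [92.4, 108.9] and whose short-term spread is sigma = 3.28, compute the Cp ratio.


Cp = (USL - LSL) / (6 * sigma)
= (108.9 - 92.4) / (6 * 3.28)
= 16.5000 / 19.6800
= 0.8384

0.8384


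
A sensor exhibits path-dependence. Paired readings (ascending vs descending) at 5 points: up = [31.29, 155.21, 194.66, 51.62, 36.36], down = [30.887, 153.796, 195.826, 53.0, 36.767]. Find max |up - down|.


|31.29 - 30.887| = 0.4030
|155.21 - 153.796| = 1.4140
|194.66 - 195.826| = 1.1660
|51.62 - 53.0| = 1.3800
|36.36 - 36.767| = 0.4070
hysteresis = max(diffs) = 1.4140

1.4140


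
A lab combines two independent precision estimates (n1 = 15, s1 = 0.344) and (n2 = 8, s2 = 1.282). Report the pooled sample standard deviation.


s_p = sqrt(((n1-1)*s1^2 + (n2-1)*s2^2) / (n1+n2-2))
numerator = (15-1)*0.344^2 + (8-1)*1.282^2 = 1.656704 + 11.504668 = 13.161372
denominator = 15 + 8 - 2 = 21
s_p^2 = 13.161372 / 21 = 0.626732
s_p = sqrt(0.626732) = 0.7917

0.7917


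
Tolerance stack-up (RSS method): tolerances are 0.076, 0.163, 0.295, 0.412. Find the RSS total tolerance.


RSS = sqrt(0.076^2 + 0.163^2 + 0.295^2 + 0.412^2)
= sqrt(0.289114)
= 0.5377

0.5377


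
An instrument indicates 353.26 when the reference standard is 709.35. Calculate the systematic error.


Systematic error = measured - true
= 353.26 - 709.35
= -356.0900

-356.0900


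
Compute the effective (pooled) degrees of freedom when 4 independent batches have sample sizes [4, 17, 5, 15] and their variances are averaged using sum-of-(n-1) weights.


nu = sum_i (n_i - 1)
nu = ((4 - 1) + (17 - 1) + (5 - 1) + (15 - 1))
nu = 3 + 16 + 4 + 14
nu = 37

37


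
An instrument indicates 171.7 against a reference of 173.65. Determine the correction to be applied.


Correction = standard - reading
= 173.65 - 171.7
= 1.9500

1.9500


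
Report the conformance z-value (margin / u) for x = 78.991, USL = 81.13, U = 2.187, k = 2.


u = U / k = 2.187 / 2 = 1.0935
margin = |USL - x| = |81.13 - 78.991| = 2.139
z = margin / u = 2.139 / 1.0935
z = 1.9561

1.9561


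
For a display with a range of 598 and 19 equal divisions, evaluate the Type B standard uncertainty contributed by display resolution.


resolution = range / divisions
resolution = 598 / 19 = 31.473684
u_res = resolution / (2*sqrt(3))
u_res = 31.473684 / 3.4641016
u_res = 9.0857

9.0857


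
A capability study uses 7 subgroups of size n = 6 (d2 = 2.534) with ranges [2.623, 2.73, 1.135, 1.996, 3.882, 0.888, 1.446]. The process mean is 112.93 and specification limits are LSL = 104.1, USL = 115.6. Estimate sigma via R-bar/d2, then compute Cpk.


R_bar = (2.623 + 2.73 + 1.135 + 1.996 + 3.882 + 0.888 + 1.446) / 7 = 2.1
sigma = R_bar / d2 = 2.1 / 2.534 = 0.82872928
Cp = (USL - LSL)/(6*sigma) = (115.6 - 104.1)/(6*0.82872928) = 2.3128
Cpu = (115.6 - 112.93)/(3*0.82872928) = 1.0739
Cpl = (112.93 - 104.1)/(3*0.82872928) = 3.5516
Cpk = min(Cpu, Cpl) = 1.0739

1.0739


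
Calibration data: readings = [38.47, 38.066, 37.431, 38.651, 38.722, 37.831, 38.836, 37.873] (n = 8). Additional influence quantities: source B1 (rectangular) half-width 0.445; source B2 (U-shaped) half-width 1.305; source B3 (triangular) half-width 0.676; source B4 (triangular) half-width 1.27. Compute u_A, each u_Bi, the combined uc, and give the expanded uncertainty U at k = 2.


mean = (38.47 + 38.066 + 37.431 + 38.651 + 38.722 + 37.831 + 38.836 + 37.873) / 8 = 38.235
s = sqrt(sum((x - mean)^2)/(n-1)) = 0.50651301
u_A = s / sqrt(n) = 0.50651301 / sqrt(8) = 0.17907939
u_B1 = 0.445 / sqrt(3) = 0.25692087
u_B2 = 1.305 / sqrt(2) = 0.92277435
u_B3 = 0.676 / sqrt(6) = 0.27597584
u_B4 = 1.27 / sqrt(6) = 0.51847533
uc = sqrt(0.17907939^2 + 0.25692087^2 + 0.92277435^2 + 0.27597584^2 + 0.51847533^2) = 1.1377915
U = k * uc = 2 * 1.1377915
U = 2.2756

2.2756


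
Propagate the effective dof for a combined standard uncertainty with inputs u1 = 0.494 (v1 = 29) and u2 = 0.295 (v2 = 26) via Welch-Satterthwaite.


uc = sqrt(u1^2 + u2^2) = sqrt(0.494^2 + 0.295^2) = 0.57537901
v_eff = uc^4 / (u1^4/v1 + u2^4/v2)
= 0.57537901^4 / (0.494^4/29 + 0.295^4/26)
= 0.10960139 / 0.0023448541
v_eff = 46.7412

46.7412


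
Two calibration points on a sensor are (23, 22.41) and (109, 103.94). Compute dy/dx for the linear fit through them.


slope = (y2 - y1) / (x2 - x1)
= (103.94 - 22.41) / (109 - 23)
= 81.5300 / 86
= 0.9480

0.9480


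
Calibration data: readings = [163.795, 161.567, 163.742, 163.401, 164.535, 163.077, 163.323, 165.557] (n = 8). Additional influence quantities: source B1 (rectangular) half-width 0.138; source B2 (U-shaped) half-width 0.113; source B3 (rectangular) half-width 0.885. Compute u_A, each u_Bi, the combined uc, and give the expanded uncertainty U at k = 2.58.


mean = (163.795 + 161.567 + 163.742 + 163.401 + 164.535 + 163.077 + 163.323 + 165.557) / 8 = 163.624625
s = sqrt(sum((x - mean)^2)/(n-1)) = 1.151419
u_A = s / sqrt(n) = 1.151419 / sqrt(8) = 0.40708809
u_B1 = 0.138 / sqrt(3) = 0.079674337
u_B2 = 0.113 / sqrt(2) = 0.079903066
u_B3 = 0.885 / sqrt(3) = 0.51095499
uc = sqrt(0.40708809^2 + 0.079674337^2 + 0.079903066^2 + 0.51095499^2) = 0.66296924
U = k * uc = 2.58 * 0.66296924
U = 1.7105

1.7105


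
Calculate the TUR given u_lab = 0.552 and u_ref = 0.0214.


TUR = u_lab / u_ref
= 0.552 / 0.0214
= 25.7944

25.7944


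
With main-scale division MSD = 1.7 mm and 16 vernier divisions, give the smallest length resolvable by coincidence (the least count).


LC = MSD / n_div
= 1.7 / 16
= 0.1062

0.1062


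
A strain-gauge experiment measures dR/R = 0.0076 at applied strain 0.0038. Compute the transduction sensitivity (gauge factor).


GF = (dR/R) / epsilon
= 0.0076 / 0.0038
= 2.0000

2.0000


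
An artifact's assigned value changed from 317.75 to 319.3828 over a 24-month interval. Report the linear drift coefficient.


rate = (v2 - v1) / months
= (319.3828 - 317.75) / 24
= 1.6328 / 24
= 0.0680

0.0680


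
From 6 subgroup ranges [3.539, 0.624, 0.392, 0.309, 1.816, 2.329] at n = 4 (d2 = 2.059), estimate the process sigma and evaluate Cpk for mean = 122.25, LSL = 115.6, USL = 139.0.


R_bar = (3.539 + 0.624 + 0.392 + 0.309 + 1.816 + 2.329) / 6 = 1.5015
sigma = R_bar / d2 = 1.5015 / 2.059 = 0.72923749
Cp = (USL - LSL)/(6*sigma) = (139.0 - 115.6)/(6*0.72923749) = 5.3481
Cpu = (139.0 - 122.25)/(3*0.72923749) = 7.6564
Cpl = (122.25 - 115.6)/(3*0.72923749) = 3.0397
Cpk = min(Cpu, Cpl) = 3.0397

3.0397


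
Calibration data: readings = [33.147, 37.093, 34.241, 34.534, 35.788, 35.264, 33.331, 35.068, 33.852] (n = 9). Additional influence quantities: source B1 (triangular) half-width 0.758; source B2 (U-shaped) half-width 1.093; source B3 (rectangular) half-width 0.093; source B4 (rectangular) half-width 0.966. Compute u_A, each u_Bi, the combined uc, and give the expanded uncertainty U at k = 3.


mean = (33.147 + 37.093 + 34.241 + 34.534 + 35.788 + 35.264 + 33.331 + 35.068 + 33.852) / 9 = 34.702
s = sqrt(sum((x - mean)^2)/(n-1)) = 1.255338
u_A = s / sqrt(n) = 1.255338 / sqrt(9) = 0.418446
u_B1 = 0.758 / sqrt(6) = 0.3094522
u_B2 = 1.093 / sqrt(2) = 0.77286771
u_B3 = 0.093 / sqrt(3) = 0.053693575
u_B4 = 0.966 / sqrt(3) = 0.55772036
uc = sqrt(0.418446^2 + 0.3094522^2 + 0.77286771^2 + 0.053693575^2 + 0.55772036^2) = 1.0872521
U = k * uc = 3 * 1.0872521
U = 3.2618

3.2618


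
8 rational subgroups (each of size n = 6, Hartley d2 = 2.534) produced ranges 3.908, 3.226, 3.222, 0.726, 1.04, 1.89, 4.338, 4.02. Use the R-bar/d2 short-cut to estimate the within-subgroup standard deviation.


R_bar = (3.908 + 3.226 + 3.222 + 0.726 + 1.04 + 1.89 + 4.338 + 4.02) / 8
R_bar = 22.37 / 8 = 2.79625
sigma_hat = R_bar / d2 = 2.79625 / 2.534 = 1.1035

1.1035


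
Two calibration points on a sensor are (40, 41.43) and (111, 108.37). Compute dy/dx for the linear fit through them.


slope = (y2 - y1) / (x2 - x1)
= (108.37 - 41.43) / (111 - 40)
= 66.9400 / 71
= 0.9428

0.9428


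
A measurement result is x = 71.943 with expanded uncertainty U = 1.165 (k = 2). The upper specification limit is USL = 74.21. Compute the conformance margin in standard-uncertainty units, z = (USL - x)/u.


u = U / k = 1.165 / 2 = 0.5825
margin = |USL - x| = |74.21 - 71.943| = 2.267
z = margin / u = 2.267 / 0.5825
z = 3.8918

3.8918


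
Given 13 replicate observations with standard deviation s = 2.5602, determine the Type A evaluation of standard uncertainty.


u_A = s / sqrt(n)
u_A = 2.5602 / sqrt(13)
u_A = 2.5602 / 3.6055513
u_A = 0.7101

0.7101


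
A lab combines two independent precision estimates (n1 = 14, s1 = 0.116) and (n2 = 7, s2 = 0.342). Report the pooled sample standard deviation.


s_p = sqrt(((n1-1)*s1^2 + (n2-1)*s2^2) / (n1+n2-2))
numerator = (14-1)*0.116^2 + (7-1)*0.342^2 = 0.174928 + 0.701784 = 0.876712
denominator = 14 + 7 - 2 = 19
s_p^2 = 0.876712 / 19 = 0.046142737
s_p = sqrt(0.046142737) = 0.2148

0.2148


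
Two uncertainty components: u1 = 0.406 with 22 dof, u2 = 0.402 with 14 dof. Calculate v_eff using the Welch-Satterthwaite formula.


uc = sqrt(u1^2 + u2^2) = sqrt(0.406^2 + 0.402^2) = 0.57134928
v_eff = uc^4 / (u1^4/v1 + u2^4/v2)
= 0.57134928^4 / (0.406^4/22 + 0.402^4/14)
= 0.10656307 / 0.0031004593
v_eff = 34.3701

34.3701


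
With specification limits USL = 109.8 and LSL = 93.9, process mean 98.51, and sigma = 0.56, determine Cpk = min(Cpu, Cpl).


Cpu = (USL - mean) / (3*sigma) = (109.8 - 98.51) / (3*0.56) = 6.7202
Cpl = (mean - LSL) / (3*sigma) = (98.51 - 93.9) / (3*0.56) = 2.7440
Cpk = min(Cpu, Cpl) = 2.7440

2.7440


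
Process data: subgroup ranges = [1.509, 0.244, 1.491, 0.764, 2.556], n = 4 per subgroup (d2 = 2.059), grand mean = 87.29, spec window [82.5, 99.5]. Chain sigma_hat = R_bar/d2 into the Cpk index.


R_bar = (1.509 + 0.244 + 1.491 + 0.764 + 2.556) / 5 = 1.3128
sigma = R_bar / d2 = 1.3128 / 2.059 = 0.63759106
Cp = (USL - LSL)/(6*sigma) = (99.5 - 82.5)/(6*0.63759106) = 4.4438
Cpu = (99.5 - 87.29)/(3*0.63759106) = 6.3834
Cpl = (87.29 - 82.5)/(3*0.63759106) = 2.5042
Cpk = min(Cpu, Cpl) = 2.5042

2.5042


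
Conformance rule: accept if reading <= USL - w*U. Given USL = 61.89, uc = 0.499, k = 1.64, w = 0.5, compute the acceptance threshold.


U = k * uc = 1.64 * 0.499 = 0.81836
guard band g = w * U = 0.5 * 0.81836 = 0.40918
AL = USL - g = 61.89 - 0.40918
AL = 61.4808

61.4808


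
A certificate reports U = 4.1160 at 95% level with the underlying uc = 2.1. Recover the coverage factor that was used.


k = U / uc
k = 4.1160 / 2.1
k = 1.96

1.96


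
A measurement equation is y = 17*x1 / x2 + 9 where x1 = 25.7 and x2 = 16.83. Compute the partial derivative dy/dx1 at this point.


y = 17*x1 / x2 + 9
dy/dx1 = 17/x2
Evaluate at x2 = 16.83: c1 = 17 / 16.83
c1 = 1.0101

1.0101


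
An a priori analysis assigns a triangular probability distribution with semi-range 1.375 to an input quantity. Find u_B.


u_B = half_width / sqrt(6)
u_B = 1.375 / 2.4494897
u_B = 0.5613

0.5613


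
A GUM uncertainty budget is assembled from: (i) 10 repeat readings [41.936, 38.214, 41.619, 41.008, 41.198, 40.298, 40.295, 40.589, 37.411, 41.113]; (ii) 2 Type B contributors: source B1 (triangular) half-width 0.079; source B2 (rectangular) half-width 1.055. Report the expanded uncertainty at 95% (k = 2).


mean = (41.936 + 38.214 + 41.619 + 41.008 + 41.198 + 40.298 + 40.295 + 40.589 + 37.411 + 41.113) / 10 = 40.3681
s = sqrt(sum((x - mean)^2)/(n-1)) = 1.4575392
u_A = s / sqrt(n) = 1.4575392 / sqrt(10) = 0.46091437
u_B1 = 0.079 / sqrt(6) = 0.032251615
u_B2 = 1.055 / sqrt(3) = 0.60910453
uc = sqrt(0.46091437^2 + 0.032251615^2 + 0.60910453^2) = 0.76451982
U = k * uc = 2 * 0.76451982
U = 1.5290

1.5290


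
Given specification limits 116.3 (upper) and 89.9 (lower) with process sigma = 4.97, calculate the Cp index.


Cp = (USL - LSL) / (6 * sigma)
= (116.3 - 89.9) / (6 * 4.97)
= 26.4000 / 29.8200
= 0.8853

0.8853


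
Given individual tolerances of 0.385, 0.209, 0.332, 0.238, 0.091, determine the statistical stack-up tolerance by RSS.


RSS = sqrt(0.385^2 + 0.209^2 + 0.332^2 + 0.238^2 + 0.091^2)
= sqrt(0.367055)
= 0.6059

0.6059


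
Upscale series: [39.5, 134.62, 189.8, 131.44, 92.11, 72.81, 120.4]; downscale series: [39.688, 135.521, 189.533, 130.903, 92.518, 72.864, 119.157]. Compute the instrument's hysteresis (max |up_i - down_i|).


|39.5 - 39.688| = 0.1880
|134.62 - 135.521| = 0.9010
|189.8 - 189.533| = 0.2670
|131.44 - 130.903| = 0.5370
|92.11 - 92.518| = 0.4080
|72.81 - 72.864| = 0.0540
|120.4 - 119.157| = 1.2430
hysteresis = max(diffs) = 1.2430

1.2430


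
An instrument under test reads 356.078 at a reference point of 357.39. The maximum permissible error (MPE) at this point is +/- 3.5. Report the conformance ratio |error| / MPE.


e = indication - reference = 356.078 - 357.39 = -1.3120
|e| = 1.3120
ratio = |e| / MPE = 1.3120 / 3.5
ratio = 0.3749

0.3749


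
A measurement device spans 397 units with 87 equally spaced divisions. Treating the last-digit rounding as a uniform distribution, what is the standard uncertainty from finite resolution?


resolution = range / divisions
resolution = 397 / 87 = 4.5632184
u_res = resolution / (2*sqrt(3))
u_res = 4.5632184 / 3.4641016
u_res = 1.3173

1.3173


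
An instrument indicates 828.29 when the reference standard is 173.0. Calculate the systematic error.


Systematic error = measured - true
= 828.29 - 173.0
= 655.2900

655.2900


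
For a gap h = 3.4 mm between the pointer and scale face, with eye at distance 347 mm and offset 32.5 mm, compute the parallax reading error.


error = h * offset / d
= 3.4 * 32.5 / 347
= 0.3184

0.3184


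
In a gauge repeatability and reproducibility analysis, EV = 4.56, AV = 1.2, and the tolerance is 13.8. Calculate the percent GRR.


GRR = sqrt(EV^2 + AV^2) = sqrt(4.56^2 + 1.2^2) = 4.7152518
%GRR = GRR / tol * 100 = 4.7152518 / 13.8 * 100
%GRR = 34.1685

34.1685


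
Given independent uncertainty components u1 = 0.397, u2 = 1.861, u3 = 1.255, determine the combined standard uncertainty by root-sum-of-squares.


uc = sqrt(0.397^2 + 1.861^2 + 1.255^2)
uc = sqrt(5.195955)
uc = 2.2795

2.2795


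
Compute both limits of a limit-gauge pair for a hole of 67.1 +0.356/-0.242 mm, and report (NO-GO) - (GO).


GO = nominal - lower_tol (smallest hole = maximum material condition)
GO = 67.1 - 0.242 = 66.858
NO-GO = nominal + upper_tol (largest hole = least material condition)
NO-GO = 67.1 + 0.356 = 67.456
spread = NO-GO - GO = 67.456 - 66.858 = 0.5980

0.5980


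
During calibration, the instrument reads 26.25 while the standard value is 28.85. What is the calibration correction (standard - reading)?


Correction = standard - reading
= 28.85 - 26.25
= 2.6000

2.6000


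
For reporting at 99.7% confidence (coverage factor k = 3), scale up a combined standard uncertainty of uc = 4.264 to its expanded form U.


U = k * uc
U = 3 * 4.264
U = 12.7920

12.7920


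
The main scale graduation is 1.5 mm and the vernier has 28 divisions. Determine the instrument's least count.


LC = MSD / n_div
= 1.5 / 28
= 0.0536

0.0536


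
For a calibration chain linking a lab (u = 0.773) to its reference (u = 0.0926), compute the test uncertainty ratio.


TUR = u_lab / u_ref
= 0.773 / 0.0926
= 8.3477

8.3477


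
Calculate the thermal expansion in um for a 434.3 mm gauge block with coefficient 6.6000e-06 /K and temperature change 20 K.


dL = L * alpha * dT
= 434.3 * 6.6000e-06 * 20
= 0.0573276 mm
dL_um = 0.0573276 * 1000 = 57.3276 um

57.3276


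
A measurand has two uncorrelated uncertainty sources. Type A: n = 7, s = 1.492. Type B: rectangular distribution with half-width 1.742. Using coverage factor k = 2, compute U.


u_A = s / sqrt(n) = 1.492 / sqrt(7) = 0.56392299
u_B = half_width / sqrt(3) = 1.742 / sqrt(3) = 1.0057442
uc = sqrt(u_A^2 + u_B^2) = sqrt(0.56392299^2 + 1.0057442^2) = 1.1530527
U = k * uc = 2 * 1.1530527
U = 2.3061

2.3061


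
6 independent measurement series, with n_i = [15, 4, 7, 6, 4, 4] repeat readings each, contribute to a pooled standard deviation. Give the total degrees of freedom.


nu = sum_i (n_i - 1)
nu = ((15 - 1) + (4 - 1) + (7 - 1) + (6 - 1) + (4 - 1) + (4 - 1))
nu = 14 + 3 + 6 + 5 + 3 + 3
nu = 34

34


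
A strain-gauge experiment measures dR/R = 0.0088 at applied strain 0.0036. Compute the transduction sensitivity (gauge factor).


GF = (dR/R) / epsilon
= 0.0088 / 0.0036
= 2.4444

2.4444


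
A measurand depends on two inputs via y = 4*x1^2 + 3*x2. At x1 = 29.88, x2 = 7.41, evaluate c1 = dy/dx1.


y = 4*x1^2 + 3*x2
dy/dx1 = 2*4*x1
Evaluate at x1 = 29.88: c1 = 8 * 29.88
c1 = 239.0400

239.0400


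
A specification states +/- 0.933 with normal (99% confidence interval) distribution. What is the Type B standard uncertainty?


u_B = half_width / 2.576
u_B = 0.933 / 2.576
u_B = 0.3622

0.3622


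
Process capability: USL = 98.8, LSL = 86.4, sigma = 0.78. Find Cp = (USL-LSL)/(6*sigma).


Cp = (USL - LSL) / (6 * sigma)
= (98.8 - 86.4) / (6 * 0.78)
= 12.4000 / 4.6800
= 2.6496

2.6496


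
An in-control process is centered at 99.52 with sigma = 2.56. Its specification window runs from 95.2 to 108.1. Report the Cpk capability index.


Cpu = (USL - mean) / (3*sigma) = (108.1 - 99.52) / (3*2.56) = 1.1172
Cpl = (mean - LSL) / (3*sigma) = (99.52 - 95.2) / (3*2.56) = 0.5625
Cpk = min(Cpu, Cpl) = 0.5625

0.5625


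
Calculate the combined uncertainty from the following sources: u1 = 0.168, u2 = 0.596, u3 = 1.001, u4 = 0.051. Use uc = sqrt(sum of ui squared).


uc = sqrt(0.168^2 + 0.596^2 + 1.001^2 + 0.051^2)
uc = sqrt(1.388042)
uc = 1.1782

1.1782


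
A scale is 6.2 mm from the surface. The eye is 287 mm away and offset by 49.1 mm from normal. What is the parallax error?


error = h * offset / d
= 6.2 * 49.1 / 287
= 1.0607

1.0607


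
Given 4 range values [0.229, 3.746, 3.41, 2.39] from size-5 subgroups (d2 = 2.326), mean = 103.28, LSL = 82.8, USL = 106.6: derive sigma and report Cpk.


R_bar = (0.229 + 3.746 + 3.41 + 2.39) / 4 = 2.44375
sigma = R_bar / d2 = 2.44375 / 2.326 = 1.0506234
Cp = (USL - LSL)/(6*sigma) = (106.6 - 82.8)/(6*1.0506234) = 3.7755
Cpu = (106.6 - 103.28)/(3*1.0506234) = 1.0533
Cpl = (103.28 - 82.8)/(3*1.0506234) = 6.4977
Cpk = min(Cpu, Cpl) = 1.0533

1.0533


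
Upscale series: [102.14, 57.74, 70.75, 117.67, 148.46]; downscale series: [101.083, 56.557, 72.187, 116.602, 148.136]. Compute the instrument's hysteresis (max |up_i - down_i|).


|102.14 - 101.083| = 1.0570
|57.74 - 56.557| = 1.1830
|70.75 - 72.187| = 1.4370
|117.67 - 116.602| = 1.0680
|148.46 - 148.136| = 0.3240
hysteresis = max(diffs) = 1.4370

1.4370


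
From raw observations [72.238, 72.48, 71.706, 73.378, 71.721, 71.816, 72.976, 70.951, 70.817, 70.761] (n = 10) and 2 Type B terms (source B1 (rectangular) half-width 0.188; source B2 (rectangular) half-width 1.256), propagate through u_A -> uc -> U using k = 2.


mean = (72.238 + 72.48 + 71.706 + 73.378 + 71.721 + 71.816 + 72.976 + 70.951 + 70.817 + 70.761) / 10 = 71.8844
s = sqrt(sum((x - mean)^2)/(n-1)) = 0.89678527
u_A = s / sqrt(n) = 0.89678527 / sqrt(10) = 0.2835884
u_B1 = 0.188 / sqrt(3) = 0.10854185
u_B2 = 1.256 / sqrt(3) = 0.72515194
uc = sqrt(0.2835884^2 + 0.10854185^2 + 0.72515194^2) = 0.78616096
U = k * uc = 2 * 0.78616096
U = 1.5723

1.5723


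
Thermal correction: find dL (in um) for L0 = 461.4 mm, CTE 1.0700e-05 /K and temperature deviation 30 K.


dL = L * alpha * dT
= 461.4 * 1.0700e-05 * 30
= 0.1481094 mm
dL_um = 0.1481094 * 1000 = 148.1094 um

148.1094


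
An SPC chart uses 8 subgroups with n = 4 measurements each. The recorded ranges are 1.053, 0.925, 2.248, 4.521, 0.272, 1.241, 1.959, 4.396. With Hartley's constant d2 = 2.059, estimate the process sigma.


R_bar = (1.053 + 0.925 + 2.248 + 4.521 + 0.272 + 1.241 + 1.959 + 4.396) / 8
R_bar = 16.615 / 8 = 2.076875
sigma_hat = R_bar / d2 = 2.076875 / 2.059 = 1.0087

1.0087


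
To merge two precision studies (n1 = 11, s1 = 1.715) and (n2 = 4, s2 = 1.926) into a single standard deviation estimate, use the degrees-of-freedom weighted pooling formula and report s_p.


s_p = sqrt(((n1-1)*s1^2 + (n2-1)*s2^2) / (n1+n2-2))
numerator = (11-1)*1.715^2 + (4-1)*1.926^2 = 29.41225 + 11.128428 = 40.540678
denominator = 11 + 4 - 2 = 13
s_p^2 = 40.540678 / 13 = 3.1185137
s_p = sqrt(3.1185137) = 1.7659

1.7659


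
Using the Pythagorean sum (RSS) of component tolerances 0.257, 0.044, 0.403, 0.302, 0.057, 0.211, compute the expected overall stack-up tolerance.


RSS = sqrt(0.257^2 + 0.044^2 + 0.403^2 + 0.302^2 + 0.057^2 + 0.211^2)
= sqrt(0.369368)
= 0.6078

0.6078


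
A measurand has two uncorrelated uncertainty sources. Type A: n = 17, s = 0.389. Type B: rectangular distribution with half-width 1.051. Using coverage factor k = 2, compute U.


u_A = s / sqrt(n) = 0.389 / sqrt(17) = 0.094346358
u_B = half_width / sqrt(3) = 1.051 / sqrt(3) = 0.60679513
uc = sqrt(u_A^2 + u_B^2) = sqrt(0.094346358^2 + 0.60679513^2) = 0.61408596
U = k * uc = 2 * 0.61408596
U = 1.2282

1.2282


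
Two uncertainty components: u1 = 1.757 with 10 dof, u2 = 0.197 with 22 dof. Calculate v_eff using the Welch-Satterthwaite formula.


uc = sqrt(u1^2 + u2^2) = sqrt(1.757^2 + 0.197^2) = 1.7680096
v_eff = uc^4 / (u1^4/v1 + u2^4/v2)
= 1.7680096^4 / (1.757^4/10 + 0.197^4/22)
= 9.7709879 / 0.95305561
v_eff = 10.2523

10.2523


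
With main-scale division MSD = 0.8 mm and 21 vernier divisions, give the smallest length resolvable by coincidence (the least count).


LC = MSD / n_div
= 0.8 / 21
= 0.0381

0.0381


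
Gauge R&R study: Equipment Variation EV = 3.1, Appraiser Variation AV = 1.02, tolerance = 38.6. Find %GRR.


GRR = sqrt(EV^2 + AV^2) = sqrt(3.1^2 + 1.02^2) = 3.2634951
%GRR = GRR / tol * 100 = 3.2634951 / 38.6 * 100
%GRR = 8.4547

8.4547


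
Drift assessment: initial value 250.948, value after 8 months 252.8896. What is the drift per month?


rate = (v2 - v1) / months
= (252.8896 - 250.948) / 8
= 1.9416 / 8
= 0.2427

0.2427


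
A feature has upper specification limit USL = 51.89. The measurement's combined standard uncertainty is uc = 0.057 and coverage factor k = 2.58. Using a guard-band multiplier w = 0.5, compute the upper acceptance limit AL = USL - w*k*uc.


U = k * uc = 2.58 * 0.057 = 0.14706
guard band g = w * U = 0.5 * 0.14706 = 0.07353
AL = USL - g = 51.89 - 0.07353
AL = 51.8165

51.8165


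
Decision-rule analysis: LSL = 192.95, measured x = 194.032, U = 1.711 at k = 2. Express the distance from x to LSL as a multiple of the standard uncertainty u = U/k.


u = U / k = 1.711 / 2 = 0.8555
margin = |LSL - x| = |192.95 - 194.032| = 1.082
z = margin / u = 1.082 / 0.8555
z = 1.2648

1.2648


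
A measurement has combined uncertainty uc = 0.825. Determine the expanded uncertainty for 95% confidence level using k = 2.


U = k * uc
U = 2 * 0.825
U = 1.6500

1.6500


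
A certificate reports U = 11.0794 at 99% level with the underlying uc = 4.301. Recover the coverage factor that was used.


k = U / uc
k = 11.0794 / 4.301
k = 2.576

2.576


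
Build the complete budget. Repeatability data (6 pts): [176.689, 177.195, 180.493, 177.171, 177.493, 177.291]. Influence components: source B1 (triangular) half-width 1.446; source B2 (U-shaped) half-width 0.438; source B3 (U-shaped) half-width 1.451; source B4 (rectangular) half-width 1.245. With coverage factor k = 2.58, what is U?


mean = (176.689 + 177.195 + 180.493 + 177.171 + 177.493 + 177.291) / 6 = 177.722
s = sqrt(sum((x - mean)^2)/(n-1)) = 1.3831169
u_A = s / sqrt(n) = 1.3831169 / sqrt(6) = 0.56465511
u_B1 = 1.446 / sqrt(6) = 0.59032703
u_B2 = 0.438 / sqrt(2) = 0.30971277
u_B3 = 1.451 / sqrt(2) = 1.0260119
u_B4 = 1.245 / sqrt(3) = 0.71880109
uc = sqrt(0.56465511^2 + 0.59032703^2 + 0.30971277^2 + 1.0260119^2 + 0.71880109^2) = 1.5272913
U = k * uc = 2.58 * 1.5272913
U = 3.9404

3.9404


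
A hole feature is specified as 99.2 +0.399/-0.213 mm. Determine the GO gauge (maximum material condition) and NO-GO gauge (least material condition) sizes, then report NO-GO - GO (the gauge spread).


GO = nominal - lower_tol (smallest hole = maximum material condition)
GO = 99.2 - 0.213 = 98.987
NO-GO = nominal + upper_tol (largest hole = least material condition)
NO-GO = 99.2 + 0.399 = 99.599
spread = NO-GO - GO = 99.599 - 98.987 = 0.6120

0.6120


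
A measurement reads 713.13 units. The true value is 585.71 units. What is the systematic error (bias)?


Systematic error = measured - true
= 713.13 - 585.71
= 127.4200

127.4200


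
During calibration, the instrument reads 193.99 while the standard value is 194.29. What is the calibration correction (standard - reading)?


Correction = standard - reading
= 194.29 - 193.99
= 0.3000

0.3000


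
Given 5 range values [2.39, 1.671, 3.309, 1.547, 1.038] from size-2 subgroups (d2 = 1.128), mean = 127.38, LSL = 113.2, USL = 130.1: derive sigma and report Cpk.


R_bar = (2.39 + 1.671 + 3.309 + 1.547 + 1.038) / 5 = 1.991
sigma = R_bar / d2 = 1.991 / 1.128 = 1.7650709
Cp = (USL - LSL)/(6*sigma) = (130.1 - 113.2)/(6*1.7650709) = 1.5958
Cpu = (130.1 - 127.38)/(3*1.7650709) = 0.5137
Cpl = (127.38 - 113.2)/(3*1.7650709) = 2.6779
Cpk = min(Cpu, Cpl) = 0.5137

0.5137


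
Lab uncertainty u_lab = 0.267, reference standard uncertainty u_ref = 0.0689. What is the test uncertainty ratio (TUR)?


TUR = u_lab / u_ref
= 0.267 / 0.0689
= 3.8752

3.8752


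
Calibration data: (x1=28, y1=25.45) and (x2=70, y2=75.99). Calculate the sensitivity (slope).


slope = (y2 - y1) / (x2 - x1)
= (75.99 - 25.45) / (70 - 28)
= 50.5400 / 42
= 1.2033

1.2033


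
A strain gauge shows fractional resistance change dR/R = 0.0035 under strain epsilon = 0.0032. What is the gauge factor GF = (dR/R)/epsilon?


GF = (dR/R) / epsilon
= 0.0035 / 0.0032
= 1.0938

1.0938


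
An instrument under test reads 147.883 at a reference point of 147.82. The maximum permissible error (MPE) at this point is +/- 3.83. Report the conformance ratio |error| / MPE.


e = indication - reference = 147.883 - 147.82 = 0.0630
|e| = 0.0630
ratio = |e| / MPE = 0.0630 / 3.83
ratio = 0.0164

0.0164


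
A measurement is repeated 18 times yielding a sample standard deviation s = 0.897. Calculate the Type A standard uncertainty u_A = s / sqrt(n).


u_A = s / sqrt(n)
u_A = 0.897 / sqrt(18)
u_A = 0.897 / 4.2426407
u_A = 0.2114

0.2114


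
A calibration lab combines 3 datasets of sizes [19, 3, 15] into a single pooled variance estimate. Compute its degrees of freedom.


nu = sum_i (n_i - 1)
nu = ((19 - 1) + (3 - 1) + (15 - 1))
nu = 18 + 2 + 14
nu = 34

34


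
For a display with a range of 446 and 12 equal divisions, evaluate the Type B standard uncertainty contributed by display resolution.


resolution = range / divisions
resolution = 446 / 12 = 37.166667
u_res = resolution / (2*sqrt(3))
u_res = 37.166667 / 3.4641016
u_res = 10.7291

10.7291


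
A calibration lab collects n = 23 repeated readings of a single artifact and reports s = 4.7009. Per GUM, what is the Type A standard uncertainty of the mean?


u_A = s / sqrt(n)
u_A = 4.7009 / sqrt(23)
u_A = 4.7009 / 4.7958315
u_A = 0.9802

0.9802


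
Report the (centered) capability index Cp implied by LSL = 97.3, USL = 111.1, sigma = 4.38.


Cp = (USL - LSL) / (6 * sigma)
= (111.1 - 97.3) / (6 * 4.38)
= 13.8000 / 26.2800
= 0.5251

0.5251


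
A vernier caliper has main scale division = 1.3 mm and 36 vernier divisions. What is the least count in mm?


LC = MSD / n_div
= 1.3 / 36
= 0.0361

0.0361


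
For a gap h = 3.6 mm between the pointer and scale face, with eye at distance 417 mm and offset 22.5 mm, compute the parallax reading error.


error = h * offset / d
= 3.6 * 22.5 / 417
= 0.1942

0.1942


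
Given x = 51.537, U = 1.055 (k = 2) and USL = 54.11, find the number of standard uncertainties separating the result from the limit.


u = U / k = 1.055 / 2 = 0.5275
margin = |USL - x| = |54.11 - 51.537| = 2.573
z = margin / u = 2.573 / 0.5275
z = 4.8777

4.8777


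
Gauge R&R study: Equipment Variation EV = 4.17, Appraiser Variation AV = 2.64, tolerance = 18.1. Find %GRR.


GRR = sqrt(EV^2 + AV^2) = sqrt(4.17^2 + 2.64^2) = 4.9354331
%GRR = GRR / tol * 100 = 4.9354331 / 18.1 * 100
%GRR = 27.2676

27.2676


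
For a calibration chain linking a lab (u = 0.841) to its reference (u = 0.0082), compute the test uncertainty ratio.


TUR = u_lab / u_ref
= 0.841 / 0.0082
= 102.5610

102.5610


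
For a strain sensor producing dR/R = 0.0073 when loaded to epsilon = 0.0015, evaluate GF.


GF = (dR/R) / epsilon
= 0.0073 / 0.0015
= 4.8667

4.8667


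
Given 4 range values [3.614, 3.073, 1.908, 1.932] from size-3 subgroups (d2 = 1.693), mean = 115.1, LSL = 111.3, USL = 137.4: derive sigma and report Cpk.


R_bar = (3.614 + 3.073 + 1.908 + 1.932) / 4 = 2.63175
sigma = R_bar / d2 = 2.63175 / 1.693 = 1.5544891
Cp = (USL - LSL)/(6*sigma) = (137.4 - 111.3)/(6*1.5544891) = 2.7983
Cpu = (137.4 - 115.1)/(3*1.5544891) = 4.7818
Cpl = (115.1 - 111.3)/(3*1.5544891) = 0.8148
Cpk = min(Cpu, Cpl) = 0.8148

0.8148


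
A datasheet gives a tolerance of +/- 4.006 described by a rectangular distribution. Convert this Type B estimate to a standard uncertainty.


u_B = half_width / sqrt(3)
u_B = 4.006 / 1.7320508
u_B = 2.3129

2.3129


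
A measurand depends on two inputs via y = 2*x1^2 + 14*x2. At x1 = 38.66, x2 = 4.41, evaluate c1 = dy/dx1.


y = 2*x1^2 + 14*x2
dy/dx1 = 2*2*x1
Evaluate at x1 = 38.66: c1 = 4 * 38.66
c1 = 154.6400

154.6400


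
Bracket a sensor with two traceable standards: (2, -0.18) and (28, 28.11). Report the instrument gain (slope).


slope = (y2 - y1) / (x2 - x1)
= (28.11 - -0.18) / (28 - 2)
= 28.2900 / 26
= 1.0881

1.0881


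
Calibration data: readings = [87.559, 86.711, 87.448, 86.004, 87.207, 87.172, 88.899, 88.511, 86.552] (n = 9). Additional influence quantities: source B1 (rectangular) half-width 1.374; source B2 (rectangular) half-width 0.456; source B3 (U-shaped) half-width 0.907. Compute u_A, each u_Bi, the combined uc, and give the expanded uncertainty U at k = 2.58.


mean = (87.559 + 86.711 + 87.448 + 86.004 + 87.207 + 87.172 + 88.899 + 88.511 + 86.552) / 9 = 87.34033333
s = sqrt(sum((x - mean)^2)/(n-1)) = 0.91574696
u_A = s / sqrt(n) = 0.91574696 / sqrt(9) = 0.30524899
u_B1 = 1.374 / sqrt(3) = 0.79327927
u_B2 = 0.456 / sqrt(3) = 0.26327172
u_B3 = 0.907 / sqrt(2) = 0.64134585
uc = sqrt(0.30524899^2 + 0.79327927^2 + 0.26327172^2 + 0.64134585^2) = 1.0968616
U = k * uc = 2.58 * 1.0968616
U = 2.8299

2.8299


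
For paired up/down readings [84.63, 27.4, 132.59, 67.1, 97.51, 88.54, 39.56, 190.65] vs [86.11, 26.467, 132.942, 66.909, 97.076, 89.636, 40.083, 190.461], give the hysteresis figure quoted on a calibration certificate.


|84.63 - 86.11| = 1.4800
|27.4 - 26.467| = 0.9330
|132.59 - 132.942| = 0.3520
|67.1 - 66.909| = 0.1910
|97.51 - 97.076| = 0.4340
|88.54 - 89.636| = 1.0960
|39.56 - 40.083| = 0.5230
|190.65 - 190.461| = 0.1890
hysteresis = max(diffs) = 1.4800

1.4800


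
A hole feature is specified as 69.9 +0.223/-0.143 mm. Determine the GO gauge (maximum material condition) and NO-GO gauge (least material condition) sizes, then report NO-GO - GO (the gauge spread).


GO = nominal - lower_tol (smallest hole = maximum material condition)
GO = 69.9 - 0.143 = 69.757
NO-GO = nominal + upper_tol (largest hole = least material condition)
NO-GO = 69.9 + 0.223 = 70.123
spread = NO-GO - GO = 70.123 - 69.757 = 0.3660

0.3660


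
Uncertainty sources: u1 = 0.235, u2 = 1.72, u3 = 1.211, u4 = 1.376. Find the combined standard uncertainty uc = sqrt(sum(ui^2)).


uc = sqrt(0.235^2 + 1.72^2 + 1.211^2 + 1.376^2)
uc = sqrt(6.373522)
uc = 2.5246

2.5246


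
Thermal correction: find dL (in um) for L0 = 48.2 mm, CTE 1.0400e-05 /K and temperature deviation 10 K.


dL = L * alpha * dT
= 48.2 * 1.0400e-05 * 10
= 0.0050128 mm
dL_um = 0.0050128 * 1000 = 5.0128 um

5.0128


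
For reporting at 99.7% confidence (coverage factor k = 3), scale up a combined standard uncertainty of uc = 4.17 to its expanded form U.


U = k * uc
U = 3 * 4.17
U = 12.5100

12.5100
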